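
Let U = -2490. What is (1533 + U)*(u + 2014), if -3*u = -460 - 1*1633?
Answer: -2595065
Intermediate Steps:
u = 2093/3 (u = -(-460 - 1*1633)/3 = -(-460 - 1633)/3 = -1/3*(-2093) = 2093/3 ≈ 697.67)
(1533 + U)*(u + 2014) = (1533 - 2490)*(2093/3 + 2014) = -957*8135/3 = -2595065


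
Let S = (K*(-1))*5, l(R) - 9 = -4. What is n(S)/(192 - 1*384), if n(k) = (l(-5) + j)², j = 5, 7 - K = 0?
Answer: -25/48 ≈ -0.52083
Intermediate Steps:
K = 7 (K = 7 - 1*0 = 7 + 0 = 7)
l(R) = 5 (l(R) = 9 - 4 = 5)
S = -35 (S = (7*(-1))*5 = -7*5 = -35)
n(k) = 100 (n(k) = (5 + 5)² = 10² = 100)
n(S)/(192 - 1*384) = 100/(192 - 1*384) = 100/(192 - 384) = 100/(-192) = 100*(-1/192) = -25/48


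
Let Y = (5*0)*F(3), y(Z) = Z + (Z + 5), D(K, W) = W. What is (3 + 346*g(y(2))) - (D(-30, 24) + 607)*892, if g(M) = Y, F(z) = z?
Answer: -562849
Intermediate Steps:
y(Z) = 5 + 2*Z (y(Z) = Z + (5 + Z) = 5 + 2*Z)
Y = 0 (Y = (5*0)*3 = 0*3 = 0)
g(M) = 0
(3 + 346*g(y(2))) - (D(-30, 24) + 607)*892 = (3 + 346*0) - (24 + 607)*892 = (3 + 0) - 631*892 = 3 - 1*562852 = 3 - 562852 = -562849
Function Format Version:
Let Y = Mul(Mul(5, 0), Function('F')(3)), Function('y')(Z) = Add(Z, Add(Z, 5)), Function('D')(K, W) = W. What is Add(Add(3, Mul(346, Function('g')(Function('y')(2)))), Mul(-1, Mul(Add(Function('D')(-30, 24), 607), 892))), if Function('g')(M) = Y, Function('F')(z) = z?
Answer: -562849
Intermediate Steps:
Function('y')(Z) = Add(5, Mul(2, Z)) (Function('y')(Z) = Add(Z, Add(5, Z)) = Add(5, Mul(2, Z)))
Y = 0 (Y = Mul(Mul(5, 0), 3) = Mul(0, 3) = 0)
Function('g')(M) = 0
Add(Add(3, Mul(346, Function('g')(Function('y')(2)))), Mul(-1, Mul(Add(Function('D')(-30, 24), 607), 892))) = Add(Add(3, Mul(346, 0)), Mul(-1, Mul(Add(24, 607), 892))) = Add(Add(3, 0), Mul(-1, Mul(631, 892))) = Add(3, Mul(-1, 562852)) = Add(3, -562852) = -562849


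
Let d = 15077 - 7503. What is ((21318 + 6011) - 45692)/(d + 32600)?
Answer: -18363/40174 ≈ -0.45709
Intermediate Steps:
d = 7574
((21318 + 6011) - 45692)/(d + 32600) = ((21318 + 6011) - 45692)/(7574 + 32600) = (27329 - 45692)/40174 = -18363*1/40174 = -18363/40174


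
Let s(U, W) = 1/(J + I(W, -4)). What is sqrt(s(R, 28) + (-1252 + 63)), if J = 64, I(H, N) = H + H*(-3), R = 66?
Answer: I*sqrt(19022)/4 ≈ 34.48*I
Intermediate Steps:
I(H, N) = -2*H (I(H, N) = H - 3*H = -2*H)
s(U, W) = 1/(64 - 2*W)
sqrt(s(R, 28) + (-1252 + 63)) = sqrt(-1/(-64 + 2*28) + (-1252 + 63)) = sqrt(-1/(-64 + 56) - 1189) = sqrt(-1/(-8) - 1189) = sqrt(-1*(-1/8) - 1189) = sqrt(1/8 - 1189) = sqrt(-9511/8) = I*sqrt(19022)/4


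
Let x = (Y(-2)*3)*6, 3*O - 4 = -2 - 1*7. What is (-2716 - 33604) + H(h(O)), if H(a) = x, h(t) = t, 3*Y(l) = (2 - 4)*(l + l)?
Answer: -36272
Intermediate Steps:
Y(l) = -4*l/3 (Y(l) = ((2 - 4)*(l + l))/3 = (-4*l)/3 = -4*l/3)
O = -5/3 (O = 4/3 + (-2 - 1*7)/3 = 4/3 + (-2 - 7)/3 = 4/3 + (⅓)*(-9) = 4/3 - 3 = -5/3 ≈ -1.6667)
x = 48 (x = (-4/3*(-2)*3)*6 = ((8/3)*3)*6 = 8*6 = 48)
H(a) = 48
(-2716 - 33604) + H(h(O)) = (-2716 - 33604) + 48 = -36320 + 48 = -36272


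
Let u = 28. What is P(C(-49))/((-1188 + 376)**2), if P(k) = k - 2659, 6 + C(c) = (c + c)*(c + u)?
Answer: -607/659344 ≈ -0.00092061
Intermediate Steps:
C(c) = -6 + 2*c*(28 + c) (C(c) = -6 + (c + c)*(c + 28) = -6 + (2*c)*(28 + c) = -6 + 2*c*(28 + c))
P(k) = -2659 + k
P(C(-49))/((-1188 + 376)**2) = (-2659 + (-6 + 2*(-49)**2 + 56*(-49)))/((-1188 + 376)**2) = (-2659 + (-6 + 2*2401 - 2744))/((-812)**2) = (-2659 + (-6 + 4802 - 2744))/659344 = (-2659 + 2052)*(1/659344) = -607*1/659344 = -607/659344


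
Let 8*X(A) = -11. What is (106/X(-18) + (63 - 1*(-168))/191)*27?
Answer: -4304529/2101 ≈ -2048.8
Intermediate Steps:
X(A) = -11/8 (X(A) = (⅛)*(-11) = -11/8)
(106/X(-18) + (63 - 1*(-168))/191)*27 = (106/(-11/8) + (63 - 1*(-168))/191)*27 = (106*(-8/11) + (63 + 168)*(1/191))*27 = (-848/11 + 231*(1/191))*27 = (-848/11 + 231/191)*27 = -159427/2101*27 = -4304529/2101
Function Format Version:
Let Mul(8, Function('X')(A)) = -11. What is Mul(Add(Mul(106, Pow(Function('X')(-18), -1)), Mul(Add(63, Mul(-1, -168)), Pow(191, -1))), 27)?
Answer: Rational(-4304529, 2101) ≈ -2048.8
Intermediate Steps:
Function('X')(A) = Rational(-11, 8) (Function('X')(A) = Mul(Rational(1, 8), -11) = Rational(-11, 8))
Mul(Add(Mul(106, Pow(Function('X')(-18), -1)), Mul(Add(63, Mul(-1, -168)), Pow(191, -1))), 27) = Mul(Add(Mul(106, Pow(Rational(-11, 8), -1)), Mul(Add(63, Mul(-1, -168)), Pow(191, -1))), 27) = Mul(Add(Mul(106, Rational(-8, 11)), Mul(Add(63, 168), Rational(1, 191))), 27) = Mul(Add(Rational(-848, 11), Mul(231, Rational(1, 191))), 27) = Mul(Add(Rational(-848, 11), Rational(231, 191)), 27) = Mul(Rational(-159427, 2101), 27) = Rational(-4304529, 2101)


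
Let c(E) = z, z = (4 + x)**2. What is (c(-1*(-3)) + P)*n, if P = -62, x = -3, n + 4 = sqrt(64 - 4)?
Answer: 244 - 122*sqrt(15) ≈ -228.50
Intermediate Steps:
n = -4 + 2*sqrt(15) (n = -4 + sqrt(64 - 4) = -4 + sqrt(60) = -4 + 2*sqrt(15) ≈ 3.7460)
z = 1 (z = (4 - 3)**2 = 1**2 = 1)
c(E) = 1
(c(-1*(-3)) + P)*n = (1 - 62)*(-4 + 2*sqrt(15)) = -61*(-4 + 2*sqrt(15)) = 244 - 122*sqrt(15)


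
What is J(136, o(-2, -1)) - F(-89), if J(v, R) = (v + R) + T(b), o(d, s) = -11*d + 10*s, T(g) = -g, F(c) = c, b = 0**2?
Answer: 237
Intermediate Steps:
b = 0
J(v, R) = R + v (J(v, R) = (v + R) - 1*0 = (R + v) + 0 = R + v)
J(136, o(-2, -1)) - F(-89) = ((-11*(-2) + 10*(-1)) + 136) - 1*(-89) = ((22 - 10) + 136) + 89 = (12 + 136) + 89 = 148 + 89 = 237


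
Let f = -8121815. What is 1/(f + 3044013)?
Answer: -1/5077802 ≈ -1.9694e-7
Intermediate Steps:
1/(f + 3044013) = 1/(-8121815 + 3044013) = 1/(-5077802) = -1/5077802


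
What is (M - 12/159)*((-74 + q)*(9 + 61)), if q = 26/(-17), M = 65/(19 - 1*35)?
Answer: 39423615/1802 ≈ 21878.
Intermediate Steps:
M = -65/16 (M = 65/(19 - 35) = 65/(-16) = 65*(-1/16) = -65/16 ≈ -4.0625)
q = -26/17 (q = 26*(-1/17) = -26/17 ≈ -1.5294)
(M - 12/159)*((-74 + q)*(9 + 61)) = (-65/16 - 12/159)*((-74 - 26/17)*(9 + 61)) = (-65/16 - 12*1/159)*(-1284/17*70) = (-65/16 - 4/53)*(-89880/17) = -3509/848*(-89880/17) = 39423615/1802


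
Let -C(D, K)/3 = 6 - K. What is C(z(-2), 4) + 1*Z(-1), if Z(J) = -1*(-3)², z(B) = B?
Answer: -15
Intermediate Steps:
C(D, K) = -18 + 3*K (C(D, K) = -3*(6 - K) = -18 + 3*K)
Z(J) = -9 (Z(J) = -1*9 = -9)
C(z(-2), 4) + 1*Z(-1) = (-18 + 3*4) + 1*(-9) = (-18 + 12) - 9 = -6 - 9 = -15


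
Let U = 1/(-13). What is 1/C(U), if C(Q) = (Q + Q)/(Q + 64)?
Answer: -831/2 ≈ -415.50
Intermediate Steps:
U = -1/13 ≈ -0.076923
C(Q) = 2*Q/(64 + Q) (C(Q) = (2*Q)/(64 + Q) = 2*Q/(64 + Q))
1/C(U) = 1/(2*(-1/13)/(64 - 1/13)) = 1/(2*(-1/13)/(831/13)) = 1/(2*(-1/13)*(13/831)) = 1/(-2/831) = -831/2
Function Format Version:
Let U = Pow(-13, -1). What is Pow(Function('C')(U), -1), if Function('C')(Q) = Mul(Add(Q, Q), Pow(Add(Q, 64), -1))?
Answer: Rational(-831, 2) ≈ -415.50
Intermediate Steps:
U = Rational(-1, 13) ≈ -0.076923
Function('C')(Q) = Mul(2, Q, Pow(Add(64, Q), -1)) (Function('C')(Q) = Mul(Mul(2, Q), Pow(Add(64, Q), -1)) = Mul(2, Q, Pow(Add(64, Q), -1)))
Pow(Function('C')(U), -1) = Pow(Mul(2, Rational(-1, 13), Pow(Add(64, Rational(-1, 13)), -1)), -1) = Pow(Mul(2, Rational(-1, 13), Pow(Rational(831, 13), -1)), -1) = Pow(Mul(2, Rational(-1, 13), Rational(13, 831)), -1) = Pow(Rational(-2, 831), -1) = Rational(-831, 2)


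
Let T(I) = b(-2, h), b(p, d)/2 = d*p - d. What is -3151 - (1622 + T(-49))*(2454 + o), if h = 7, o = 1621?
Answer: -6441651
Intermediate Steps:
b(p, d) = -2*d + 2*d*p (b(p, d) = 2*(d*p - d) = 2*(-d + d*p) = -2*d + 2*d*p)
T(I) = -42 (T(I) = 2*7*(-1 - 2) = 2*7*(-3) = -42)
-3151 - (1622 + T(-49))*(2454 + o) = -3151 - (1622 - 42)*(2454 + 1621) = -3151 - 1580*4075 = -3151 - 1*6438500 = -3151 - 6438500 = -6441651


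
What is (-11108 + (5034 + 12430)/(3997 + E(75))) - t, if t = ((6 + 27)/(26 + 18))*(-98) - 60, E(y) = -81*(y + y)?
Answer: -178985125/16306 ≈ -10977.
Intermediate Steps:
E(y) = -162*y
t = -267/2 (t = (33/44)*(-98) - 60 = (33*(1/44))*(-98) - 60 = (3/4)*(-98) - 60 = -147/2 - 60 = -267/2 ≈ -133.50)
(-11108 + (5034 + 12430)/(3997 + E(75))) - t = (-11108 + (5034 + 12430)/(3997 - 162*75)) - 1*(-267/2) = (-11108 + 17464/(3997 - 12150)) + 267/2 = (-11108 + 17464/(-8153)) + 267/2 = (-11108 + 17464*(-1/8153)) + 267/2 = (-11108 - 17464/8153) + 267/2 = -90580988/8153 + 267/2 = -178985125/16306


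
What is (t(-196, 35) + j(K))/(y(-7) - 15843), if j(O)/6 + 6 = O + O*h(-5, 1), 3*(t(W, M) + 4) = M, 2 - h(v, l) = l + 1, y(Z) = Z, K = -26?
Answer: 553/47550 ≈ 0.011630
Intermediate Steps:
h(v, l) = 1 - l (h(v, l) = 2 - (l + 1) = 2 - (1 + l) = 2 + (-1 - l) = 1 - l)
t(W, M) = -4 + M/3
j(O) = -36 + 6*O (j(O) = -36 + 6*(O + O*(1 - 1*1)) = -36 + 6*(O + O*(1 - 1)) = -36 + 6*(O + O*0) = -36 + 6*(O + 0) = -36 + 6*O)
(t(-196, 35) + j(K))/(y(-7) - 15843) = ((-4 + (⅓)*35) + (-36 + 6*(-26)))/(-7 - 15843) = ((-4 + 35/3) + (-36 - 156))/(-15850) = (23/3 - 192)*(-1/15850) = -553/3*(-1/15850) = 553/47550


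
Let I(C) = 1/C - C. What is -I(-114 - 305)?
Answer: -175560/419 ≈ -419.00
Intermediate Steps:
-I(-114 - 305) = -(1/(-114 - 305) - (-114 - 305)) = -(1/(-419) - 1*(-419)) = -(-1/419 + 419) = -1*175560/419 = -175560/419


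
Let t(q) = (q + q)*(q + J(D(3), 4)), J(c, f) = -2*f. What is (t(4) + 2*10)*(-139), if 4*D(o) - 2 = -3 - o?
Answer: 1668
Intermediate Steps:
D(o) = -¼ - o/4 (D(o) = ½ + (-3 - o)/4 = ½ + (-¾ - o/4) = -¼ - o/4)
t(q) = 2*q*(-8 + q) (t(q) = (q + q)*(q - 2*4) = (2*q)*(q - 8) = (2*q)*(-8 + q) = 2*q*(-8 + q))
(t(4) + 2*10)*(-139) = (2*4*(-8 + 4) + 2*10)*(-139) = (2*4*(-4) + 20)*(-139) = (-32 + 20)*(-139) = -12*(-139) = 1668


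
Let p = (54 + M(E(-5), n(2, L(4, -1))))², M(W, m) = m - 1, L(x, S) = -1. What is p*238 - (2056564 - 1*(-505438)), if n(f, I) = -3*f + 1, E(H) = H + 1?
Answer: -2013650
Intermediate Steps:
E(H) = 1 + H
n(f, I) = 1 - 3*f
M(W, m) = -1 + m
p = 2304 (p = (54 + (-1 + (1 - 3*2)))² = (54 + (-1 + (1 - 6)))² = (54 + (-1 - 5))² = (54 - 6)² = 48² = 2304)
p*238 - (2056564 - 1*(-505438)) = 2304*238 - (2056564 - 1*(-505438)) = 548352 - (2056564 + 505438) = 548352 - 1*2562002 = 548352 - 2562002 = -2013650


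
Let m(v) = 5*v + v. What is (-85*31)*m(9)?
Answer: -142290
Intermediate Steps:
m(v) = 6*v
(-85*31)*m(9) = (-85*31)*(6*9) = -2635*54 = -142290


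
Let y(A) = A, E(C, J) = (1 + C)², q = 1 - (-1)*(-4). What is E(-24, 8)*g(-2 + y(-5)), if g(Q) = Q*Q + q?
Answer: 24334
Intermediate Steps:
q = -3 (q = 1 - 1*4 = 1 - 4 = -3)
g(Q) = -3 + Q² (g(Q) = Q*Q - 3 = Q² - 3 = -3 + Q²)
E(-24, 8)*g(-2 + y(-5)) = (1 - 24)²*(-3 + (-2 - 5)²) = (-23)²*(-3 + (-7)²) = 529*(-3 + 49) = 529*46 = 24334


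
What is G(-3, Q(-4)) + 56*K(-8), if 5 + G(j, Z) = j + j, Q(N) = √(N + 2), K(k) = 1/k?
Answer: -18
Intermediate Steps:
Q(N) = √(2 + N)
G(j, Z) = -5 + 2*j (G(j, Z) = -5 + (j + j) = -5 + 2*j)
G(-3, Q(-4)) + 56*K(-8) = (-5 + 2*(-3)) + 56/(-8) = (-5 - 6) + 56*(-⅛) = -11 - 7 = -18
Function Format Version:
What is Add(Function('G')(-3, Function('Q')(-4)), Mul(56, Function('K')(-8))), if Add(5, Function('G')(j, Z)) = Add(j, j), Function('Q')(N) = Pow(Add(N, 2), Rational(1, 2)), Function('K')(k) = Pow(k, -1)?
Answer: -18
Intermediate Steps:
Function('Q')(N) = Pow(Add(2, N), Rational(1, 2))
Function('G')(j, Z) = Add(-5, Mul(2, j)) (Function('G')(j, Z) = Add(-5, Add(j, j)) = Add(-5, Mul(2, j)))
Add(Function('G')(-3, Function('Q')(-4)), Mul(56, Function('K')(-8))) = Add(Add(-5, Mul(2, -3)), Mul(56, Pow(-8, -1))) = Add(Add(-5, -6), Mul(56, Rational(-1, 8))) = Add(-11, -7) = -18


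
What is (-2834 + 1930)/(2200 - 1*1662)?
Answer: -452/269 ≈ -1.6803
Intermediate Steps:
(-2834 + 1930)/(2200 - 1*1662) = -904/(2200 - 1662) = -904/538 = -904*1/538 = -452/269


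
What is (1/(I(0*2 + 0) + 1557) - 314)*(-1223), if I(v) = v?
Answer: 597921031/1557 ≈ 3.8402e+5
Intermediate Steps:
(1/(I(0*2 + 0) + 1557) - 314)*(-1223) = (1/((0*2 + 0) + 1557) - 314)*(-1223) = (1/((0 + 0) + 1557) - 314)*(-1223) = (1/(0 + 1557) - 314)*(-1223) = (1/1557 - 314)*(-1223) = -488897/1557*(-1223) = 597921031/1557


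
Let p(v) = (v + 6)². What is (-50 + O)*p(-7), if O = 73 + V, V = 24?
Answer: 47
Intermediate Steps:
p(v) = (6 + v)²
O = 97 (O = 73 + 24 = 97)
(-50 + O)*p(-7) = (-50 + 97)*(6 - 7)² = 47*(-1)² = 47*1 = 47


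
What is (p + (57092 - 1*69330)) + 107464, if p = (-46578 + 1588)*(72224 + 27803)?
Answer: -4500119504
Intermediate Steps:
p = -4500214730 (p = -44990*100027 = -4500214730)
(p + (57092 - 1*69330)) + 107464 = (-4500214730 + (57092 - 1*69330)) + 107464 = (-4500214730 + (57092 - 69330)) + 107464 = (-4500214730 - 12238) + 107464 = -4500226968 + 107464 = -4500119504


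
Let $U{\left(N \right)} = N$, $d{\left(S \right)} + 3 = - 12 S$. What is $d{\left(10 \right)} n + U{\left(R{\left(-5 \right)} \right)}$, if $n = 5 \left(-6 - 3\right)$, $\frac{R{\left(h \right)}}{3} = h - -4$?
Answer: $5532$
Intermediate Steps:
$d{\left(S \right)} = -3 - 12 S$
$R{\left(h \right)} = 12 + 3 h$ ($R{\left(h \right)} = 3 \left(h - -4\right) = 3 \left(h + 4\right) = 3 \left(4 + h\right) = 12 + 3 h$)
$n = -45$ ($n = 5 \left(-9\right) = -45$)
$d{\left(10 \right)} n + U{\left(R{\left(-5 \right)} \right)} = \left(-3 - 120\right) \left(-45\right) + \left(12 + 3 \left(-5\right)\right) = \left(-3 - 120\right) \left(-45\right) + \left(12 - 15\right) = \left(-123\right) \left(-45\right) - 3 = 5535 - 3 = 5532$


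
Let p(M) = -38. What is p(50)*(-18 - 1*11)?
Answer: 1102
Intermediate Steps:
p(50)*(-18 - 1*11) = -38*(-18 - 1*11) = -38*(-18 - 11) = -38*(-29) = 1102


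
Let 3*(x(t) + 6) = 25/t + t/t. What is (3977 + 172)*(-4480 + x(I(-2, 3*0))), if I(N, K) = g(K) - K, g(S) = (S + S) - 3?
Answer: -18622556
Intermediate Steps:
g(S) = -3 + 2*S (g(S) = 2*S - 3 = -3 + 2*S)
I(N, K) = -3 + K (I(N, K) = (-3 + 2*K) - K = -3 + K)
x(t) = -17/3 + 25/(3*t) (x(t) = -6 + (25/t + t/t)/3 = -6 + (25/t + 1)/3 = -6 + (1 + 25/t)/3 = -6 + (1/3 + 25/(3*t)) = -17/3 + 25/(3*t))
(3977 + 172)*(-4480 + x(I(-2, 3*0))) = (3977 + 172)*(-4480 + (25 - 17*(-3 + 3*0))/(3*(-3 + 3*0))) = 4149*(-4480 + (25 - 17*(-3 + 0))/(3*(-3 + 0))) = 4149*(-4480 + (1/3)*(25 - 17*(-3))/(-3)) = 4149*(-4480 + (1/3)*(-1/3)*(25 + 51)) = 4149*(-4480 + (1/3)*(-1/3)*76) = 4149*(-4480 - 76/9) = 4149*(-40396/9) = -18622556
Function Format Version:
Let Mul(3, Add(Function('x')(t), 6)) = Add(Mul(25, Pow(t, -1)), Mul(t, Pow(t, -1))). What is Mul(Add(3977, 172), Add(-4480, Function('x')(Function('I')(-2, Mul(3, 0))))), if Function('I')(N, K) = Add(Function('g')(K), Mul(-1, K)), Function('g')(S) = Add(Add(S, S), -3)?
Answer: -18622556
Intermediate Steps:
Function('g')(S) = Add(-3, Mul(2, S)) (Function('g')(S) = Add(Mul(2, S), -3) = Add(-3, Mul(2, S)))
Function('I')(N, K) = Add(-3, K) (Function('I')(N, K) = Add(Add(-3, Mul(2, K)), Mul(-1, K)) = Add(-3, K))
Function('x')(t) = Add(Rational(-17, 3), Mul(Rational(25, 3), Pow(t, -1))) (Function('x')(t) = Add(-6, Mul(Rational(1, 3), Add(Mul(25, Pow(t, -1)), Mul(t, Pow(t, -1))))) = Add(-6, Mul(Rational(1, 3), Add(Mul(25, Pow(t, -1)), 1))) = Add(-6, Mul(Rational(1, 3), Add(1, Mul(25, Pow(t, -1))))) = Add(-6, Add(Rational(1, 3), Mul(Rational(25, 3), Pow(t, -1)))) = Add(Rational(-17, 3), Mul(Rational(25, 3), Pow(t, -1))))
Mul(Add(3977, 172), Add(-4480, Function('x')(Function('I')(-2, Mul(3, 0))))) = Mul(Add(3977, 172), Add(-4480, Mul(Rational(1, 3), Pow(Add(-3, Mul(3, 0)), -1), Add(25, Mul(-17, Add(-3, Mul(3, 0))))))) = Mul(4149, Add(-4480, Mul(Rational(1, 3), Pow(Add(-3, 0), -1), Add(25, Mul(-17, Add(-3, 0)))))) = Mul(4149, Add(-4480, Mul(Rational(1, 3), Pow(-3, -1), Add(25, Mul(-17, -3))))) = Mul(4149, Add(-4480, Mul(Rational(1, 3), Rational(-1, 3), Add(25, 51)))) = Mul(4149, Add(-4480, Mul(Rational(1, 3), Rational(-1, 3), 76))) = Mul(4149, Add(-4480, Rational(-76, 9))) = Mul(4149, Rational(-40396, 9)) = -18622556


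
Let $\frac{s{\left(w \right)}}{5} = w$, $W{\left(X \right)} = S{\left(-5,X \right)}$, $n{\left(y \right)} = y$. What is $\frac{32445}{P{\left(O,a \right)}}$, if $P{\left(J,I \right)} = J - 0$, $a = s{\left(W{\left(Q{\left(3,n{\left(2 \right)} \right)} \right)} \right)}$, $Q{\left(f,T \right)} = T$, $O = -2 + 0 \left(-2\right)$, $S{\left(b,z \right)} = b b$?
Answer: $- \frac{32445}{2} \approx -16223.0$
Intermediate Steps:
$S{\left(b,z \right)} = b^{2}$
$O = -2$ ($O = -2 + 0 = -2$)
$W{\left(X \right)} = 25$ ($W{\left(X \right)} = \left(-5\right)^{2} = 25$)
$s{\left(w \right)} = 5 w$
$a = 125$ ($a = 5 \cdot 25 = 125$)
$P{\left(J,I \right)} = J$ ($P{\left(J,I \right)} = J + 0 = J$)
$\frac{32445}{P{\left(O,a \right)}} = \frac{32445}{-2} = 32445 \left(- \frac{1}{2}\right) = - \frac{32445}{2}$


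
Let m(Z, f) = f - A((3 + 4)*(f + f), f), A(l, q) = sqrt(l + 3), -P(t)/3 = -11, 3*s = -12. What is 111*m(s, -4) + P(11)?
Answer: -411 - 111*I*sqrt(53) ≈ -411.0 - 808.09*I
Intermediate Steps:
s = -4 (s = (1/3)*(-12) = -4)
P(t) = 33 (P(t) = -3*(-11) = 33)
A(l, q) = sqrt(3 + l)
m(Z, f) = f - sqrt(3 + 14*f) (m(Z, f) = f - sqrt(3 + (3 + 4)*(f + f)) = f - sqrt(3 + 7*(2*f)) = f - sqrt(3 + 14*f))
111*m(s, -4) + P(11) = 111*(-4 - sqrt(3 + 14*(-4))) + 33 = 111*(-4 - sqrt(3 - 56)) + 33 = 111*(-4 - sqrt(-53)) + 33 = 111*(-4 - I*sqrt(53)) + 33 = (-444 - 111*I*sqrt(53)) + 33 = -411 - 111*I*sqrt(53)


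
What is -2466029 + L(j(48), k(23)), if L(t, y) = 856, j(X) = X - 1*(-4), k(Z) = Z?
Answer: -2465173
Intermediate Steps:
j(X) = 4 + X (j(X) = X + 4 = 4 + X)
-2466029 + L(j(48), k(23)) = -2466029 + 856 = -2465173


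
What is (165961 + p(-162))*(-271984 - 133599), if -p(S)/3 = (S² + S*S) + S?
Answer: -3643352089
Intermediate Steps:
p(S) = -6*S² - 3*S (p(S) = -3*((S² + S*S) + S) = -3*((S² + S²) + S) = -3*(2*S² + S) = -3*(S + 2*S²) = -6*S² - 3*S)
(165961 + p(-162))*(-271984 - 133599) = (165961 - 3*(-162)*(1 + 2*(-162)))*(-271984 - 133599) = (165961 - 3*(-162)*(1 - 324))*(-405583) = (165961 - 3*(-162)*(-323))*(-405583) = (165961 - 156978)*(-405583) = 8983*(-405583) = -3643352089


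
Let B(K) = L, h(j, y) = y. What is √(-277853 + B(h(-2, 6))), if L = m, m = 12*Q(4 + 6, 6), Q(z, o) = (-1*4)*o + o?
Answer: I*√278069 ≈ 527.32*I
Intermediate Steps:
Q(z, o) = -3*o (Q(z, o) = -4*o + o = -3*o)
m = -216 (m = 12*(-3*6) = 12*(-18) = -216)
L = -216
B(K) = -216
√(-277853 + B(h(-2, 6))) = √(-277853 - 216) = √(-278069) = I*√278069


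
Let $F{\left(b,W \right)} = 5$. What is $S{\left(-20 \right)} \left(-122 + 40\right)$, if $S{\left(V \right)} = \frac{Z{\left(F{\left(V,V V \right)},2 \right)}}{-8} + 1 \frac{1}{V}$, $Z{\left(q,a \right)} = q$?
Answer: $\frac{1107}{20} \approx 55.35$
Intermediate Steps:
$S{\left(V \right)} = - \frac{5}{8} + \frac{1}{V}$ ($S{\left(V \right)} = \frac{5}{-8} + 1 \frac{1}{V} = 5 \left(- \frac{1}{8}\right) + \frac{1}{V} = - \frac{5}{8} + \frac{1}{V}$)
$S{\left(-20 \right)} \left(-122 + 40\right) = \left(- \frac{5}{8} + \frac{1}{-20}\right) \left(-122 + 40\right) = \left(- \frac{5}{8} - \frac{1}{20}\right) \left(-82\right) = \left(- \frac{27}{40}\right) \left(-82\right) = \frac{1107}{20}$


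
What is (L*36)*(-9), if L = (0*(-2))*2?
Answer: 0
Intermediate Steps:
L = 0 (L = 0*2 = 0)
(L*36)*(-9) = (0*36)*(-9) = 0*(-9) = 0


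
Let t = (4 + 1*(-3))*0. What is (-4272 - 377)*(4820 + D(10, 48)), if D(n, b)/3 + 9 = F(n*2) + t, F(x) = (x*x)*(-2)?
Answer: -11125057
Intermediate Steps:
F(x) = -2*x² (F(x) = x²*(-2) = -2*x²)
t = 0 (t = (4 - 3)*0 = 1*0 = 0)
D(n, b) = -27 - 24*n² (D(n, b) = -27 + 3*(-2*4*n² + 0) = -27 + 3*(-8*n² + 0) = -27 + 3*(-8*n²) = -27 - 24*n²)
(-4272 - 377)*(4820 + D(10, 48)) = (-4272 - 377)*(4820 + (-27 - 24*10²)) = -4649*(4820 + (-27 - 24*100)) = -4649*(4820 + (-27 - 2400)) = -4649*(4820 - 2427) = -4649*2393 = -11125057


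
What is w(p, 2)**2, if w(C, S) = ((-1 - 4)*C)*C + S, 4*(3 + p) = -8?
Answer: 15129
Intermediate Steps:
p = -5 (p = -3 + (1/4)*(-8) = -3 - 2 = -5)
w(C, S) = S - 5*C**2 (w(C, S) = (-5*C)*C + S = -5*C**2 + S = S - 5*C**2)
w(p, 2)**2 = (2 - 5*(-5)**2)**2 = (2 - 5*25)**2 = (2 - 125)**2 = (-123)**2 = 15129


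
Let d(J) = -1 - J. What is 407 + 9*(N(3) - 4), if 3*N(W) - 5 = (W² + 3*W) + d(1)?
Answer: 434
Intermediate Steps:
N(W) = 1 + W + W²/3 (N(W) = 5/3 + ((W² + 3*W) + (-1 - 1*1))/3 = 5/3 + ((W² + 3*W) + (-1 - 1))/3 = 5/3 + ((W² + 3*W) - 2)/3 = 5/3 + (-2 + W² + 3*W)/3 = 5/3 + (-⅔ + W + W²/3) = 1 + W + W²/3)
407 + 9*(N(3) - 4) = 407 + 9*((1 + 3 + (⅓)*3²) - 4) = 407 + 9*((1 + 3 + (⅓)*9) - 4) = 407 + 9*((1 + 3 + 3) - 4) = 407 + 9*(7 - 4) = 407 + 9*3 = 407 + 27 = 434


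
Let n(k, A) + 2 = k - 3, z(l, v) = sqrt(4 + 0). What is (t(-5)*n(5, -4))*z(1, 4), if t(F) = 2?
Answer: 0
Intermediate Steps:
z(l, v) = 2 (z(l, v) = sqrt(4) = 2)
n(k, A) = -5 + k (n(k, A) = -2 + (k - 3) = -2 + (-3 + k) = -5 + k)
(t(-5)*n(5, -4))*z(1, 4) = (2*(-5 + 5))*2 = (2*0)*2 = 0*2 = 0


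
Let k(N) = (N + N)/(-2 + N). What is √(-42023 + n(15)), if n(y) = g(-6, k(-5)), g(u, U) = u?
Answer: I*√42029 ≈ 205.01*I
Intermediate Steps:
k(N) = 2*N/(-2 + N) (k(N) = (2*N)/(-2 + N) = 2*N/(-2 + N))
n(y) = -6
√(-42023 + n(15)) = √(-42023 - 6) = √(-42029) = I*√42029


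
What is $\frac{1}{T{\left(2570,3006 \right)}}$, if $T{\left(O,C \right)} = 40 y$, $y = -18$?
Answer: $- \frac{1}{720} \approx -0.0013889$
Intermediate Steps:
$T{\left(O,C \right)} = -720$ ($T{\left(O,C \right)} = 40 \left(-18\right) = -720$)
$\frac{1}{T{\left(2570,3006 \right)}} = \frac{1}{-720} = - \frac{1}{720}$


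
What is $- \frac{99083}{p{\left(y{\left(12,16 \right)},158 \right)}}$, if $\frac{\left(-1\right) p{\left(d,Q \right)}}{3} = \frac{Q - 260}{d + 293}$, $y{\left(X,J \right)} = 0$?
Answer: $- \frac{29031319}{306} \approx -94874.0$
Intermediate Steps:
$p{\left(d,Q \right)} = - \frac{3 \left(-260 + Q\right)}{293 + d}$ ($p{\left(d,Q \right)} = - 3 \frac{Q - 260}{d + 293} = - 3 \frac{-260 + Q}{293 + d} = - \frac{3 \left(-260 + Q\right)}{293 + d}$)
$- \frac{99083}{p{\left(y{\left(12,16 \right)},158 \right)}} = - \frac{99083}{3 \frac{1}{293 + 0} \left(260 - 158\right)} = - \frac{99083}{3 \cdot \frac{1}{293} \left(260 - 158\right)} = - \frac{99083}{3 \cdot \frac{1}{293} \cdot 102} = - \frac{99083}{\frac{306}{293}} = \left(-99083\right) \frac{293}{306} = - \frac{29031319}{306}$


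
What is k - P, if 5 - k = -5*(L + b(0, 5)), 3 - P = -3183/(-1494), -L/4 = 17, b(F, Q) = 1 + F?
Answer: -164773/498 ≈ -330.87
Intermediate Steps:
L = -68 (L = -4*17 = -68)
P = 433/498 (P = 3 - (-3183)/(-1494) = 3 - (-3183)*(-1)/1494 = 3 - 1*1061/498 = 3 - 1061/498 = 433/498 ≈ 0.86948)
k = -330 (k = 5 - (-5)*(-68 + (1 + 0)) = 5 - (-5)*(-68 + 1) = 5 - (-5)*(-67) = 5 - 1*335 = 5 - 335 = -330)
k - P = -330 - 1*433/498 = -330 - 433/498 = -164773/498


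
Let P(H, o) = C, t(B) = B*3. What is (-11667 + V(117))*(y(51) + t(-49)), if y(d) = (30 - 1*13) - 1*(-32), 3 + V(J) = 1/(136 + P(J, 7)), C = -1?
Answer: 154394002/135 ≈ 1.1437e+6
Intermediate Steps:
t(B) = 3*B
P(H, o) = -1
V(J) = -404/135 (V(J) = -3 + 1/(136 - 1) = -3 + 1/135 = -404/135)
y(d) = 49 (y(d) = (30 - 13) + 32 = 17 + 32 = 49)
(-11667 + V(117))*(y(51) + t(-49)) = (-11667 - 404/135)*(49 + 3*(-49)) = -1575449*(49 - 147)/135 = -1575449/135*(-98) = 154394002/135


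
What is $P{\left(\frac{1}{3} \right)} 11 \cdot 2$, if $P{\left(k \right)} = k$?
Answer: $\frac{22}{3} \approx 7.3333$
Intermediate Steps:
$P{\left(\frac{1}{3} \right)} 11 \cdot 2 = \frac{1}{3} \cdot 11 \cdot 2 = \frac{11}{3} \cdot 2 = \frac{22}{3}$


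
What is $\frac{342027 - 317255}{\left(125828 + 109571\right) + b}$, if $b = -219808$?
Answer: $\frac{24772}{15591} \approx 1.5889$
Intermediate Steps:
$\frac{342027 - 317255}{\left(125828 + 109571\right) + b} = \frac{342027 - 317255}{\left(125828 + 109571\right) - 219808} = \frac{24772}{235399 - 219808} = \frac{24772}{15591}$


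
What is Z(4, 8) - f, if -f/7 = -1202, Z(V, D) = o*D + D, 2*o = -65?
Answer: -8666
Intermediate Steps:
o = -65/2 (o = (½)*(-65) = -65/2 ≈ -32.500)
Z(V, D) = -63*D/2 (Z(V, D) = -65*D/2 + D = -63*D/2)
f = 8414 (f = -7*(-1202) = 8414)
Z(4, 8) - f = -63/2*8 - 1*8414 = -252 - 8414 = -8666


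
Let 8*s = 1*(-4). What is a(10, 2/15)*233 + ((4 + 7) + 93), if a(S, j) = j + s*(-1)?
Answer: 7547/30 ≈ 251.57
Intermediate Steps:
s = -½ (s = (1*(-4))/8 = (⅛)*(-4) = -½ ≈ -0.50000)
a(S, j) = ½ + j (a(S, j) = j - ½*(-1) = j + ½ = ½ + j)
a(10, 2/15)*233 + ((4 + 7) + 93) = (½ + 2/15)*233 + ((4 + 7) + 93) = (½ + 2*(1/15))*233 + (11 + 93) = (½ + 2/15)*233 + 104 = (19/30)*233 + 104 = 4427/30 + 104 = 7547/30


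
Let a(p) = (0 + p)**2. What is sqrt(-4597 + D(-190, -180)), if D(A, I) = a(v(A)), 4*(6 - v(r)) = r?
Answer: 3*I*sqrt(771)/2 ≈ 41.65*I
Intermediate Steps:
v(r) = 6 - r/4
a(p) = p**2
D(A, I) = (6 - A/4)**2
sqrt(-4597 + D(-190, -180)) = sqrt(-4597 + (-24 - 190)**2/16) = sqrt(-4597 + (1/16)*(-214)**2) = sqrt(-4597 + (1/16)*45796) = sqrt(-4597 + 11449/4) = sqrt(-6939/4) = 3*I*sqrt(771)/2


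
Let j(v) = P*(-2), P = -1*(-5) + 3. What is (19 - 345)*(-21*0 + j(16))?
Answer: 5216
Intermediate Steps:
P = 8 (P = 5 + 3 = 8)
j(v) = -16 (j(v) = 8*(-2) = -16)
(19 - 345)*(-21*0 + j(16)) = (19 - 345)*(-21*0 - 16) = -326*(0 - 16) = -326*(-16) = 5216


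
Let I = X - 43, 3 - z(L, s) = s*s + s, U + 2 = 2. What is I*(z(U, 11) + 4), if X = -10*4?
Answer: 10375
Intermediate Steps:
X = -40
U = 0 (U = -2 + 2 = 0)
z(L, s) = 3 - s - s² (z(L, s) = 3 - (s*s + s) = 3 - (s² + s) = 3 - (s + s²) = 3 + (-s - s²) = 3 - s - s²)
I = -83 (I = -40 - 43 = -83)
I*(z(U, 11) + 4) = -83*((3 - 1*11 - 1*11²) + 4) = -83*((3 - 11 - 1*121) + 4) = -83*((3 - 11 - 121) + 4) = -83*(-129 + 4) = -83*(-125) = 10375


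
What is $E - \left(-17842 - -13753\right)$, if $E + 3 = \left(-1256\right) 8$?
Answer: $-5962$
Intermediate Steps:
$E = -10051$ ($E = -3 - 10048 = -10051$)
$E - \left(-17842 - -13753\right) = -10051 - \left(-17842 - -13753\right) = -10051 - \left(-17842 + 13753\right) = -10051 - -4089 = -10051 + 4089 = -5962$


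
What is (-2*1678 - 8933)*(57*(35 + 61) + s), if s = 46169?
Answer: -634616249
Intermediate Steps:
(-2*1678 - 8933)*(57*(35 + 61) + s) = (-2*1678 - 8933)*(57*(35 + 61) + 46169) = (-3356 - 8933)*(57*96 + 46169) = -12289*(5472 + 46169) = -12289*51641 = -634616249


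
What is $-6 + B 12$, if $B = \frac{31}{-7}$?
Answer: $- \frac{414}{7} \approx -59.143$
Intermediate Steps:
$B = - \frac{31}{7}$ ($B = 31 \left(- \frac{1}{7}\right) = - \frac{31}{7} \approx -4.4286$)
$-6 + B 12 = -6 - \frac{372}{7} = - \frac{414}{7}$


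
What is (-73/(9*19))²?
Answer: 5329/29241 ≈ 0.18224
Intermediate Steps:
(-73/(9*19))² = (-73/171)² = 5329/29241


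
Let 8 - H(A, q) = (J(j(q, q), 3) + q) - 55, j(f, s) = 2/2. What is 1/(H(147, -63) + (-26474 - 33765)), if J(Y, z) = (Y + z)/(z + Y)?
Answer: -1/60114 ≈ -1.6635e-5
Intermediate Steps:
j(f, s) = 1 (j(f, s) = 2*(1/2) = 1)
J(Y, z) = 1 (J(Y, z) = (Y + z)/(Y + z) = 1)
H(A, q) = 62 - q (H(A, q) = 8 - ((1 + q) - 55) = 8 - (-54 + q) = 8 + (54 - q) = 62 - q)
1/(H(147, -63) + (-26474 - 33765)) = 1/((62 - 1*(-63)) + (-26474 - 33765)) = 1/((62 + 63) - 60239) = 1/(125 - 60239) = 1/(-60114) = -1/60114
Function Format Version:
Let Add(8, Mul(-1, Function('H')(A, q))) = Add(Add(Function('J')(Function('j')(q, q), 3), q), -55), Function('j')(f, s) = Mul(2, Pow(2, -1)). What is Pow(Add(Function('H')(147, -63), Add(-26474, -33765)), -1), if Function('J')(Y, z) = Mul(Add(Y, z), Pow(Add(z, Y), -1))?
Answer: Rational(-1, 60114) ≈ -1.6635e-5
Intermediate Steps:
Function('j')(f, s) = 1 (Function('j')(f, s) = Mul(2, Rational(1, 2)) = 1)
Function('J')(Y, z) = 1 (Function('J')(Y, z) = Mul(Add(Y, z), Pow(Add(Y, z), -1)) = 1)
Function('H')(A, q) = Add(62, Mul(-1, q)) (Function('H')(A, q) = Add(8, Mul(-1, Add(Add(1, q), -55))) = Add(8, Mul(-1, Add(-54, q))) = Add(8, Add(54, Mul(-1, q))) = Add(62, Mul(-1, q)))
Pow(Add(Function('H')(147, -63), Add(-26474, -33765)), -1) = Pow(Add(Add(62, Mul(-1, -63)), Add(-26474, -33765)), -1) = Pow(Add(Add(62, 63), -60239), -1) = Pow(Add(125, -60239), -1) = Pow(-60114, -1) = Rational(-1, 60114)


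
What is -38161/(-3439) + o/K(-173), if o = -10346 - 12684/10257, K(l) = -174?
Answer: 72182202772/1022940867 ≈ 70.563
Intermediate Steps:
o = -35377202/3419 (o = -10346 - 12684/10257 = -10346 - 1*4228/3419 = -10346 - 4228/3419 = -35377202/3419 ≈ -10347.)
-38161/(-3439) + o/K(-173) = -38161/(-3439) - 35377202/3419/(-174) = -38161*(-1/3439) - 35377202/3419*(-1/174) = 38161/3439 + 17688601/297453 = 72182202772/1022940867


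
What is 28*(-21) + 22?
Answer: -566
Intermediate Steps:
28*(-21) + 22 = -588 + 22 = -566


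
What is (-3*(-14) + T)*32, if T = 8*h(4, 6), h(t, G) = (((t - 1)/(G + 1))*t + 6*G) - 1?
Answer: 75200/7 ≈ 10743.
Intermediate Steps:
h(t, G) = -1 + 6*G + t*(-1 + t)/(1 + G) (h(t, G) = (((-1 + t)/(1 + G))*t + 6*G) - 1 = (t*(-1 + t)/(1 + G) + 6*G) - 1 = (6*G + t*(-1 + t)/(1 + G)) - 1 = -1 + 6*G + t*(-1 + t)/(1 + G))
T = 2056/7 (T = 8*((-1 + 4**2 - 1*4 + 5*6 + 6*6**2)/(1 + 6)) = 8*((-1 + 16 - 4 + 30 + 6*36)/7) = 8*((-1 + 16 - 4 + 30 + 216)/7) = 8*((1/7)*257) = 8*(257/7) = 2056/7 ≈ 293.71)
(-3*(-14) + T)*32 = (-3*(-14) + 2056/7)*32 = (42 + 2056/7)*32 = (2350/7)*32 = 75200/7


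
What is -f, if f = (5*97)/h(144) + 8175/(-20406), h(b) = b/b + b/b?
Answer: -823380/3401 ≈ -242.10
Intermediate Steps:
h(b) = 2 (h(b) = 1 + 1 = 2)
f = 823380/3401 (f = (5*97)/2 + 8175/(-20406) = 485*(½) + 8175*(-1/20406) = 485/2 - 2725/6802 = 823380/3401 ≈ 242.10)
-f = -1*823380/3401 = -823380/3401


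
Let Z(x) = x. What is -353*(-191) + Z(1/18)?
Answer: 1213615/18 ≈ 67423.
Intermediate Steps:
-353*(-191) + Z(1/18) = -353*(-191) + 1/18 = 67423 + 1/18 = 1213615/18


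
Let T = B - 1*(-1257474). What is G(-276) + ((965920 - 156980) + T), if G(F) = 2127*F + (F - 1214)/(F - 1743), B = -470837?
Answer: 2036213465/2019 ≈ 1.0085e+6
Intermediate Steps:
T = 786637 (T = -470837 - 1*(-1257474) = -470837 + 1257474 = 786637)
G(F) = 2127*F + (-1214 + F)/(-1743 + F)
G(-276) + ((965920 - 156980) + T) = (-1214 - 3707360*(-276) + 2127*(-276)²)/(-1743 - 276) + ((965920 - 156980) + 786637) = (-1214 + 1023231360 + 2127*76176)/(-2019) + (808940 + 786637) = -(-1214 + 1023231360 + 162026352)/2019 + 1595577 = -1/2019*1185256498 + 1595577 = -1185256498/2019 + 1595577 = 2036213465/2019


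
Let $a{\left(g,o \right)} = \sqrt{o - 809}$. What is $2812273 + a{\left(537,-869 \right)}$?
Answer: $2812273 + i \sqrt{1678} \approx 2.8123 \cdot 10^{6} + 40.963 i$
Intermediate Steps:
$a{\left(g,o \right)} = \sqrt{-809 + o}$
$2812273 + a{\left(537,-869 \right)} = 2812273 + \sqrt{-809 - 869} = 2812273 + \sqrt{-1678} = 2812273 + i \sqrt{1678}$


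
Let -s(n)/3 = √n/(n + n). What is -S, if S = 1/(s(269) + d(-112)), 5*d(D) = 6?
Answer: -10760/12837 - 50*√269/12837 ≈ -0.90208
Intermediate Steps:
d(D) = 6/5 (d(D) = (⅕)*6 = 6/5)
s(n) = -3/(2*√n) (s(n) = -3*√n/(n + n) = -3*√n/(2*n) = -3*1/(2*n)*√n = -3/(2*√n))
S = 1/(6/5 - 3*√269/538) (S = 1/(-3*√269/538 + 6/5) = 1/(6/5 - 3*√269/538) ≈ 0.90208)
-S = -(10760/12837 + 50*√269/12837) = -10760/12837 - 50*√269/12837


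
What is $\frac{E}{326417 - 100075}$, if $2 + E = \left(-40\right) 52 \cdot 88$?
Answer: $- \frac{91521}{113171} \approx -0.8087$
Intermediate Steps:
$E = -183042$ ($E = -2 + \left(-40\right) 52 \cdot 88 = -2 - 183040 = -183042$)
$\frac{E}{326417 - 100075} = - \frac{183042}{326417 - 100075} = - \frac{183042}{226342} = \left(-183042\right) \frac{1}{226342} = - \frac{91521}{113171}$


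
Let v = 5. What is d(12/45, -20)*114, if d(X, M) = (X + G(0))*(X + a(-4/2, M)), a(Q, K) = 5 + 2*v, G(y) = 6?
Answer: 817988/75 ≈ 10907.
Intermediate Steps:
a(Q, K) = 15 (a(Q, K) = 5 + 2*5 = 5 + 10 = 15)
d(X, M) = (6 + X)*(15 + X) (d(X, M) = (X + 6)*(X + 15) = (6 + X)*(15 + X))
d(12/45, -20)*114 = (90 + (12/45)² + 21*(12/45))*114 = (90 + (12*(1/45))² + 21*(12*(1/45)))*114 = (90 + (4/15)² + 21*(4/15))*114 = (90 + 16/225 + 28/5)*114 = (21526/225)*114 = 817988/75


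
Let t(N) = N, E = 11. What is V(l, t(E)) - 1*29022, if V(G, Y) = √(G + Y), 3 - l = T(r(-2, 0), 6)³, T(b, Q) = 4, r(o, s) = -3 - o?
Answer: -29022 + 5*I*√2 ≈ -29022.0 + 7.0711*I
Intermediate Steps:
l = -61 (l = 3 - 1*4³ = 3 - 1*64 = 3 - 64 = -61)
V(l, t(E)) - 1*29022 = √(-61 + 11) - 1*29022 = √(-50) - 29022 = 5*I*√2 - 29022 = -29022 + 5*I*√2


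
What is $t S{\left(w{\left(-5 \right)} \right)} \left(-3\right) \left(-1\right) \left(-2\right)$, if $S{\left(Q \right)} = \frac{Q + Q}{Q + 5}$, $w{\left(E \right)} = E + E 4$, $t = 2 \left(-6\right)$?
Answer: $180$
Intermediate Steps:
$t = -12$
$w{\left(E \right)} = 5 E$ ($w{\left(E \right)} = E + 4 E = 5 E$)
$S{\left(Q \right)} = \frac{2 Q}{5 + Q}$
$t S{\left(w{\left(-5 \right)} \right)} \left(-3\right) \left(-1\right) \left(-2\right) = - 12 \frac{2 \cdot 5 \left(-5\right)}{5 + 5 \left(-5\right)} \left(-3\right) \left(-1\right) \left(-2\right) = - 12 \cdot 2 \left(-25\right) \frac{1}{5 - 25} \cdot 3 \left(-2\right) = - 12 \cdot 2 \left(-25\right) \frac{1}{-20} \left(-6\right) = - 12 \cdot 2 \left(-25\right) \left(- \frac{1}{20}\right) \left(-6\right) = \left(-12\right) \frac{5}{2} \left(-6\right) = \left(-30\right) \left(-6\right) = 180$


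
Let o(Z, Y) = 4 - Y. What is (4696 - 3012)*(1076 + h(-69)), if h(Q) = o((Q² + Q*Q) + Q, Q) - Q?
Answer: 2051112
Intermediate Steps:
h(Q) = 4 - 2*Q (h(Q) = (4 - Q) - Q = 4 - 2*Q)
(4696 - 3012)*(1076 + h(-69)) = (4696 - 3012)*(1076 + (4 - 2*(-69))) = 1684*(1076 + (4 + 138)) = 1684*(1076 + 142) = 1684*1218 = 2051112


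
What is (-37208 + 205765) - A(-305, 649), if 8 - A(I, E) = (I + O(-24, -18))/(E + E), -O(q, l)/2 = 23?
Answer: 218776251/1298 ≈ 1.6855e+5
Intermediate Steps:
O(q, l) = -46 (O(q, l) = -2*23 = -46)
A(I, E) = 8 - (-46 + I)/(2*E) (A(I, E) = 8 - (I - 46)/(E + E) = 8 - (-46 + I)/(2*E))
(-37208 + 205765) - A(-305, 649) = (-37208 + 205765) - (46 - 1*(-305) + 16*649)/(2*649) = 168557 - (46 + 305 + 10384)/(2*649) = 168557 - 10735/(2*649) = 168557 - 1*10735/1298 = 168557 - 10735/1298 = 218776251/1298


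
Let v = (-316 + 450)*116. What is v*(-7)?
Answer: -108808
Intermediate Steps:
v = 15544 (v = 134*116 = 15544)
v*(-7) = 15544*(-7) = -108808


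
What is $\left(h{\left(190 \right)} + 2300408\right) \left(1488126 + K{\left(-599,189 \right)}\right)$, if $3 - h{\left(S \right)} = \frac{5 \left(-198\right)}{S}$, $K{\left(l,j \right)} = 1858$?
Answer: $\frac{65124083593472}{19} \approx 3.4276 \cdot 10^{12}$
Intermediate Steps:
$h{\left(S \right)} = 3 + \frac{990}{S}$ ($h{\left(S \right)} = 3 - \frac{5 \left(-198\right)}{S} = 3 - - \frac{990}{S} = 3 + \frac{990}{S}$)
$\left(h{\left(190 \right)} + 2300408\right) \left(1488126 + K{\left(-599,189 \right)}\right) = \left(\left(3 + \frac{990}{190}\right) + 2300408\right) \left(1488126 + 1858\right) = \left(\left(3 + 990 \cdot \frac{1}{190}\right) + 2300408\right) 1489984 = \left(\left(3 + \frac{99}{19}\right) + 2300408\right) 1489984 = \left(\frac{156}{19} + 2300408\right) 1489984 = \frac{43707908}{19} \cdot 1489984 = \frac{65124083593472}{19}$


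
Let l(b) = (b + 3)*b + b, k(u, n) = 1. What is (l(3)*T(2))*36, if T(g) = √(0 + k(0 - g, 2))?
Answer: 756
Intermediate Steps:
l(b) = b + b*(3 + b) (l(b) = (3 + b)*b + b = b*(3 + b) + b = b + b*(3 + b))
T(g) = 1 (T(g) = √(0 + 1) = √1 = 1)
(l(3)*T(2))*36 = ((3*(4 + 3))*1)*36 = ((3*7)*1)*36 = (21*1)*36 = 21*36 = 756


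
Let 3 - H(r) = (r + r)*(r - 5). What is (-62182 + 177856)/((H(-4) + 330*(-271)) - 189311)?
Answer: -57837/139405 ≈ -0.41488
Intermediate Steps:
H(r) = 3 - 2*r*(-5 + r) (H(r) = 3 - (r + r)*(r - 5) = 3 - 2*r*(-5 + r))
(-62182 + 177856)/((H(-4) + 330*(-271)) - 189311) = (-62182 + 177856)/(((3 - 2*(-4)² + 10*(-4)) + 330*(-271)) - 189311) = 115674/(((3 - 2*16 - 40) - 89430) - 189311) = 115674/(((3 - 32 - 40) - 89430) - 189311) = 115674/((-69 - 89430) - 189311) = 115674/(-89499 - 189311) = 115674/(-278810) = 115674*(-1/278810) = -57837/139405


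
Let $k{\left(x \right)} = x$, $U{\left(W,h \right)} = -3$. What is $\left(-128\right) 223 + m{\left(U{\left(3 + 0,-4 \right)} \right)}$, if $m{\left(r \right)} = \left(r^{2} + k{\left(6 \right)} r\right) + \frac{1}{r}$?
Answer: $- \frac{85660}{3} \approx -28553.0$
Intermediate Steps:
$m{\left(r \right)} = \frac{1}{r} + r^{2} + 6 r$ ($m{\left(r \right)} = \left(r^{2} + 6 r\right) + \frac{1}{r} = \frac{1}{r} + r^{2} + 6 r$)
$\left(-128\right) 223 + m{\left(U{\left(3 + 0,-4 \right)} \right)} = \left(-128\right) 223 + \frac{1 + \left(-3\right)^{2} \left(6 - 3\right)}{-3} = -28544 - \frac{1 + 9 \cdot 3}{3} = -28544 - \frac{1 + 27}{3} = -28544 - \frac{28}{3} = - \frac{85660}{3}$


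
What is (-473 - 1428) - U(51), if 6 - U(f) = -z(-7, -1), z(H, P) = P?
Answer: -1906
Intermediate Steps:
U(f) = 5 (U(f) = 6 - (-1)*(-1) = 6 - 1*1 = 6 - 1 = 5)
(-473 - 1428) - U(51) = (-473 - 1428) - 1*5 = -1901 - 5 = -1906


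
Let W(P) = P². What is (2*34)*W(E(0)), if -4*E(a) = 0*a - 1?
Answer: 17/4 ≈ 4.2500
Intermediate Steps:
E(a) = ¼ (E(a) = -(0*a - 1)/4 = -(0 - 1)/4 = -¼*(-1) = ¼)
(2*34)*W(E(0)) = (2*34)*(¼)² = 68*(1/16) = 17/4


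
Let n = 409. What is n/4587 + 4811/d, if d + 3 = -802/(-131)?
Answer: 2891082748/1876083 ≈ 1541.0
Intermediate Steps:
d = 409/131 (d = -3 - 802/(-131) = -3 - 802*(-1/131) = -3 + 802/131 = 409/131 ≈ 3.1221)
n/4587 + 4811/d = 409/4587 + 4811/(409/131) = 409*(1/4587) + 4811*(131/409) = 409/4587 + 630241/409 = 2891082748/1876083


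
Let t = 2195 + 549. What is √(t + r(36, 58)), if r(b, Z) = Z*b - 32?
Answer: 40*√3 ≈ 69.282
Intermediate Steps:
t = 2744
r(b, Z) = -32 + Z*b
√(t + r(36, 58)) = √(2744 + (-32 + 58*36)) = √(2744 + (-32 + 2088)) = √(2744 + 2056) = √4800 = 40*√3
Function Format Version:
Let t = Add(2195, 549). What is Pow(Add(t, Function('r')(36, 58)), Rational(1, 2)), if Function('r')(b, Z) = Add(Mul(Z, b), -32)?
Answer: Mul(40, Pow(3, Rational(1, 2))) ≈ 69.282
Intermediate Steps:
t = 2744
Function('r')(b, Z) = Add(-32, Mul(Z, b))
Pow(Add(t, Function('r')(36, 58)), Rational(1, 2)) = Pow(Add(2744, Add(-32, Mul(58, 36))), Rational(1, 2)) = Pow(Add(2744, Add(-32, 2088)), Rational(1, 2)) = Pow(Add(2744, 2056), Rational(1, 2)) = Pow(4800, Rational(1, 2)) = Mul(40, Pow(3, Rational(1, 2)))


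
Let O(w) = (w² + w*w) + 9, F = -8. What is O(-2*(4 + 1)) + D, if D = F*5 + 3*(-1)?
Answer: 166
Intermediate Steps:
O(w) = 9 + 2*w² (O(w) = (w² + w²) + 9 = 2*w² + 9 = 9 + 2*w²)
D = -43 (D = -8*5 + 3*(-1) = -40 - 3 = -43)
O(-2*(4 + 1)) + D = (9 + 2*(-2*(4 + 1))²) - 43 = (9 + 2*(-2*5)²) - 43 = (9 + 2*(-10)²) - 43 = (9 + 2*100) - 43 = (9 + 200) - 43 = 209 - 43 = 166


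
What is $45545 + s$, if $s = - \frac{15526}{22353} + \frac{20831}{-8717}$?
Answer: $\frac{8873892419560}{194851101} \approx 45542.0$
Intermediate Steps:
$s = - \frac{600975485}{194851101}$ ($s = \left(-15526\right) \frac{1}{22353} + 20831 \left(- \frac{1}{8717}\right) = - \frac{15526}{22353} - \frac{20831}{8717} = - \frac{600975485}{194851101} \approx -3.0843$)
$45545 + s = 45545 - \frac{600975485}{194851101} = \frac{8873892419560}{194851101}$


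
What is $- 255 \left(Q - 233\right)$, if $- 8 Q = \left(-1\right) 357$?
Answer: $\frac{384285}{8} \approx 48036.0$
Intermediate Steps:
$Q = \frac{357}{8}$ ($Q = - \frac{\left(-1\right) 357}{8} = \left(- \frac{1}{8}\right) \left(-357\right) = \frac{357}{8} \approx 44.625$)
$- 255 \left(Q - 233\right) = - 255 \left(\frac{357}{8} - 233\right) = \left(-255\right) \left(- \frac{1507}{8}\right) = \frac{384285}{8}$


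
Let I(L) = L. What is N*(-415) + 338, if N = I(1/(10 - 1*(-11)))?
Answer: 6683/21 ≈ 318.24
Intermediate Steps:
N = 1/21 (N = 1/(10 - 1*(-11)) = 1/(10 + 11) = 1/21 ≈ 0.047619)
N*(-415) + 338 = (1/21)*(-415) + 338 = -415/21 + 338 = 6683/21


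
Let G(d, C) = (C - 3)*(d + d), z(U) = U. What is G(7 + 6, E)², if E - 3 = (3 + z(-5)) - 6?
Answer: 43264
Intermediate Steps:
E = -5 (E = 3 + ((3 - 5) - 6) = 3 + (-2 - 6) = 3 - 8 = -5)
G(d, C) = 2*d*(-3 + C) (G(d, C) = (-3 + C)*(2*d) = 2*d*(-3 + C))
G(7 + 6, E)² = (2*(7 + 6)*(-3 - 5))² = (2*13*(-8))² = (-208)² = 43264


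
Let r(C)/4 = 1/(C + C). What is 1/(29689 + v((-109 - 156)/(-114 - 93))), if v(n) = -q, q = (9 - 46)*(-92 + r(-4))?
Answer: 2/52533 ≈ 3.8071e-5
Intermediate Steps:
r(C) = 2/C (r(C) = 4/(C + C) = 4/((2*C)) = 4*(1/(2*C)) = 2/C)
q = 6845/2 (q = (9 - 46)*(-92 + 2/(-4)) = -37*(-92 + 2*(-¼)) = -37*(-92 - ½) = -37*(-185/2) = 6845/2 ≈ 3422.5)
v(n) = -6845/2 (v(n) = -1*6845/2 = -6845/2)
1/(29689 + v((-109 - 156)/(-114 - 93))) = 1/(29689 - 6845/2) = 1/(52533/2) = 2/52533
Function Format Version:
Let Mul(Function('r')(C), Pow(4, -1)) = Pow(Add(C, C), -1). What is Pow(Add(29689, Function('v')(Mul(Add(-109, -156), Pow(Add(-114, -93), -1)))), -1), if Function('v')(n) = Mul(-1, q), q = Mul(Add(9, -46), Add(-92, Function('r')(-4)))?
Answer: Rational(2, 52533) ≈ 3.8071e-5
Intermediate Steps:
Function('r')(C) = Mul(2, Pow(C, -1)) (Function('r')(C) = Mul(4, Pow(Add(C, C), -1)) = Mul(4, Pow(Mul(2, C), -1)) = Mul(4, Mul(Rational(1, 2), Pow(C, -1))) = Mul(2, Pow(C, -1)))
q = Rational(6845, 2) (q = Mul(Add(9, -46), Add(-92, Mul(2, Pow(-4, -1)))) = Mul(-37, Add(-92, Mul(2, Rational(-1, 4)))) = Mul(-37, Add(-92, Rational(-1, 2))) = Mul(-37, Rational(-185, 2)) = Rational(6845, 2) ≈ 3422.5)
Function('v')(n) = Rational(-6845, 2) (Function('v')(n) = Mul(-1, Rational(6845, 2)) = Rational(-6845, 2))
Pow(Add(29689, Function('v')(Mul(Add(-109, -156), Pow(Add(-114, -93), -1)))), -1) = Pow(Add(29689, Rational(-6845, 2)), -1) = Pow(Rational(52533, 2), -1) = Rational(2, 52533)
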